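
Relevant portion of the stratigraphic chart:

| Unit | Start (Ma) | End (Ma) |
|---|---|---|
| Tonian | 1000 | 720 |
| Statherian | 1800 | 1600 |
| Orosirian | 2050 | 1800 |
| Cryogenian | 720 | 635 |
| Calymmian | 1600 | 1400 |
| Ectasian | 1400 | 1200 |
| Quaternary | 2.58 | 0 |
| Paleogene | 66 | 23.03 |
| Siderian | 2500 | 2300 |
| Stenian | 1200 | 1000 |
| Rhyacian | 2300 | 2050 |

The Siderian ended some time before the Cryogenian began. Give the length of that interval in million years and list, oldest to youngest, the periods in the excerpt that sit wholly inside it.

1580 million years; Rhyacian, Orosirian, Statherian, Calymmian, Ectasian, Stenian, Tonian

The Siderian closes at 2300 Ma and the Cryogenian opens at 720 Ma, so the interval is 2300 − 720 = 1580 Myr.
A period fits inside if it starts at or after 2300 Ma and ends at or before 720 Ma; oldest first that gives Rhyacian, Orosirian, Statherian, Calymmian, Ectasian, Stenian, Tonian.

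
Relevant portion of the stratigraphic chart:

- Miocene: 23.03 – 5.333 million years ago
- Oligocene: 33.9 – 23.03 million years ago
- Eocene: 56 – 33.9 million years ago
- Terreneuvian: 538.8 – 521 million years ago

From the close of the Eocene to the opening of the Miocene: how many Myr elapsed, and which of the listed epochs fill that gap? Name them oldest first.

The Eocene closes at 33.9 Ma and the Miocene opens at 23.03 Ma, so the interval is 33.9 − 23.03 = 10.87 Myr.
An epoch fits inside if it starts at or after 33.9 Ma and ends at or before 23.03 Ma; oldest first that gives Oligocene.

10.87 million years; Oligocene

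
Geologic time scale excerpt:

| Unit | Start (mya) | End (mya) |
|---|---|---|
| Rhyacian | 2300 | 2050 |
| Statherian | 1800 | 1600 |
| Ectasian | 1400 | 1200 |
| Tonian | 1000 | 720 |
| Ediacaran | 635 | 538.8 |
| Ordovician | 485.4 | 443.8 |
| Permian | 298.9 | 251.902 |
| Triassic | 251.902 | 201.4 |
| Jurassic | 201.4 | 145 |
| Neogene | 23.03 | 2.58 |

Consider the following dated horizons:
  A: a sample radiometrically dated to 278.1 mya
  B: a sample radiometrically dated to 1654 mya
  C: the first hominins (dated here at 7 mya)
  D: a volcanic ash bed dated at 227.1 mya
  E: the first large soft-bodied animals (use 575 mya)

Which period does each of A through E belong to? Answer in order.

A — Permian; B — Statherian; C — Neogene; D — Triassic; E — Ediacaran

Match each age against the start–end ranges in the excerpt: A = 278.1 Ma → Permian (298.9–251.902); B = 1654 Ma → Statherian (1800–1600); C = 7 Ma → Neogene (23.03–2.58); D = 227.1 Ma → Triassic (251.902–201.4); E = 575 Ma → Ediacaran (635–538.8).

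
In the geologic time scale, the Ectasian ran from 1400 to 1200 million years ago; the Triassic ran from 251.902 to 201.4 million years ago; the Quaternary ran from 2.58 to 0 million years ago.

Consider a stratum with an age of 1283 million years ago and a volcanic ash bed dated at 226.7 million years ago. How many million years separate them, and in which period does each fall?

1056.3 million years apart; the first in the Ectasian, the second in the Triassic

Elapsed time: 1283 − 226.7 = 1056.3 Myr.
1283 Ma lies within 1400–1200 Ma: Ectasian.
226.7 Ma lies within 251.902–201.4 Ma: Triassic.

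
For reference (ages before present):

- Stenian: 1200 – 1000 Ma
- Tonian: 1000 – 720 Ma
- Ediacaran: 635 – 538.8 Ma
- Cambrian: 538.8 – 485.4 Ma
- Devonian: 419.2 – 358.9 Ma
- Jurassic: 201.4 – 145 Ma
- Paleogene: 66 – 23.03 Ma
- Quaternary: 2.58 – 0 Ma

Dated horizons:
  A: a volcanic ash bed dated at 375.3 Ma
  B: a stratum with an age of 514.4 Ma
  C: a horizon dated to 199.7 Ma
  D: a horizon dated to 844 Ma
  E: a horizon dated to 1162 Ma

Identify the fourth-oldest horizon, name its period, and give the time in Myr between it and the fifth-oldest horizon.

Sorted oldest-first by Ma: E (1162), D (844), B (514.4), A (375.3), C (199.7).
The fourth oldest is A at 375.3 Ma, which lies in 419.2–358.9 Ma: the Devonian.
The fifth oldest is C at 199.7 Ma; separation = |375.3 − 199.7| = 175.6 Myr.

A, in the Devonian; 175.6 million years to C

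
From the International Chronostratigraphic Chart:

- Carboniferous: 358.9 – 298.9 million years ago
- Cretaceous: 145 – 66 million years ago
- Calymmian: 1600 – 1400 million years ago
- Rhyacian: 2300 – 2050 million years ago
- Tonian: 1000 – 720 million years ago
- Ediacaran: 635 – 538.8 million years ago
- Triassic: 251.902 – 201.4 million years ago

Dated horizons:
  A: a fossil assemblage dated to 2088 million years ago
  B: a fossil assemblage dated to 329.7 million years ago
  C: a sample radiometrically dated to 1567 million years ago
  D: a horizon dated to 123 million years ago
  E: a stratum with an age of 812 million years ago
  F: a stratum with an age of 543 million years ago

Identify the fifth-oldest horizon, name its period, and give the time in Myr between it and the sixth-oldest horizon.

B, in the Carboniferous; 206.7 million years to D

Sorted oldest-first by Ma: A (2088), C (1567), E (812), F (543), B (329.7), D (123).
The fifth oldest is B at 329.7 Ma, which lies in 358.9–298.9 Ma: the Carboniferous.
The sixth oldest is D at 123 Ma; separation = |329.7 − 123| = 206.7 Myr.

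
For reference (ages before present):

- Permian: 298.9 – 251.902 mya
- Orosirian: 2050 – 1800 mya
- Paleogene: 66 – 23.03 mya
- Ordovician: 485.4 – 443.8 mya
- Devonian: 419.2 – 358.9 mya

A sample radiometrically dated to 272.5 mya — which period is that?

272.5 Ma lies between 298.9 and 251.902 Ma, so it falls in the Permian.

Permian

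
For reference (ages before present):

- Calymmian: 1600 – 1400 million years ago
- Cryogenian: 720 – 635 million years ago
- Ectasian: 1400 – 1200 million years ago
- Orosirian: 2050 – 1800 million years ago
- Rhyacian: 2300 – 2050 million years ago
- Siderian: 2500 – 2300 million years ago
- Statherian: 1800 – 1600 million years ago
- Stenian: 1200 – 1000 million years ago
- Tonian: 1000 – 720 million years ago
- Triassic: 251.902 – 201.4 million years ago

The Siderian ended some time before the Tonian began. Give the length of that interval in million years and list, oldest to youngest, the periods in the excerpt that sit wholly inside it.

1300 million years; Rhyacian, Orosirian, Statherian, Calymmian, Ectasian, Stenian

End of Siderian = 2300 Ma; start of Tonian = 1000 Ma.
Gap = 2300 − 1000 = 1300 Myr.
Periods wholly inside 2300–1000 Ma: Rhyacian (2300–2050), Orosirian (2050–1800), Statherian (1800–1600), Calymmian (1600–1400), Ectasian (1400–1200), Stenian (1200–1000).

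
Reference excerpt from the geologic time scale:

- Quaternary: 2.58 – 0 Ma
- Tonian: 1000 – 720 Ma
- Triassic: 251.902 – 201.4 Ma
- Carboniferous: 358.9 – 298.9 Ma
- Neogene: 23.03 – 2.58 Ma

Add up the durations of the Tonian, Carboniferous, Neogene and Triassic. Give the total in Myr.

Each duration: Tonian = 280; Carboniferous = 60; Neogene = 20.45; Triassic = 50.502.
Sum: 280 + 60 + 20.45 + 50.502 = 410.952 Myr.

410.952 million years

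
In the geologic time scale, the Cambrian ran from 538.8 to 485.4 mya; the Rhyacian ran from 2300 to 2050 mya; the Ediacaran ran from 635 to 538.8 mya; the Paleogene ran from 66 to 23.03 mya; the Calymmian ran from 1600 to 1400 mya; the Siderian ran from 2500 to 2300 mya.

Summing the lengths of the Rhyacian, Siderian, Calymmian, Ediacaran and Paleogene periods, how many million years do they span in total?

789.17 million years

Each duration: Rhyacian = 250; Siderian = 200; Calymmian = 200; Ediacaran = 96.2; Paleogene = 42.97.
Sum: 250 + 200 + 200 + 96.2 + 42.97 = 789.17 Myr.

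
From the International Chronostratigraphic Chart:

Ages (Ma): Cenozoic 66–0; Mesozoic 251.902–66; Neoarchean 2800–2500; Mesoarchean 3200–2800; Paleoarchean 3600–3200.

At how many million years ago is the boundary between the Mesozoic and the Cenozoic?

The Mesozoic ends and the Cenozoic begins at 66 Ma.

66 Ma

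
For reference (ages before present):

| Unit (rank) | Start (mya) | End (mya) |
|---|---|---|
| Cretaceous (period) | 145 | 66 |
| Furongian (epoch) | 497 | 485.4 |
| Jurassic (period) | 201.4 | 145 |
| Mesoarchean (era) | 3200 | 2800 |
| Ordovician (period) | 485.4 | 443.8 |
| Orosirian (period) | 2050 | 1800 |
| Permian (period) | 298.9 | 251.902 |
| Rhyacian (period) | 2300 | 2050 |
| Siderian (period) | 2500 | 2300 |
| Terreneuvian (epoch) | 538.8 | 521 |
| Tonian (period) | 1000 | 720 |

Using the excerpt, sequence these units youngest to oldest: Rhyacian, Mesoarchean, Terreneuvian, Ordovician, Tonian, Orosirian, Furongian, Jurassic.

The oldest of these is Mesoarchean (starts 3200 Ma) and the youngest is Jurassic (ends 145 Ma).
In between, by decreasing start age: Rhyacian (2300), Orosirian (2050), Tonian (1000), Terreneuvian (538.8), Furongian (497), Ordovician (485.4).
Listing youngest first means reversing that sequence.

Jurassic → Ordovician → Furongian → Terreneuvian → Tonian → Orosirian → Rhyacian → Mesoarchean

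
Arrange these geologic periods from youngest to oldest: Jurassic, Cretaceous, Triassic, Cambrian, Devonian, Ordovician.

Era membership (oldest first within each) — Paleozoic: Cambrian, Ordovician, Devonian; Mesozoic: Triassic, Jurassic, Cretaceous. Paleozoic precedes Mesozoic, which precedes Cenozoic. Concatenating the groups in that era order and then reversing gives youngest to oldest.

Cretaceous, Jurassic, Triassic, Devonian, Ordovician, Cambrian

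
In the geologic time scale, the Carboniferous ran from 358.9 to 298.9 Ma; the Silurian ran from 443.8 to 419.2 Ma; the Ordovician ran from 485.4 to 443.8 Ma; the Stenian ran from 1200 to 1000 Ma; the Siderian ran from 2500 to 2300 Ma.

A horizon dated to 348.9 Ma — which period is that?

348.9 Ma lies between 358.9 and 298.9 Ma, so it falls in the Carboniferous.

Carboniferous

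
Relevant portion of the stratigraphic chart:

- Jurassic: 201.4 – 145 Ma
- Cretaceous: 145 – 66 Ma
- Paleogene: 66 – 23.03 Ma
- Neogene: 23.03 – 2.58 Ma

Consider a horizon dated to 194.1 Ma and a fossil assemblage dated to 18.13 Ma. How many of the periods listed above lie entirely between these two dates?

194.1 Ma sits inside the Jurassic (201.4–145) and 18.13 Ma inside the Neogene (23.03–2.58); neither of those is wholly between the two dates.
The listed periods lying completely between them are Cretaceous, Paleogene — 2 in all.

2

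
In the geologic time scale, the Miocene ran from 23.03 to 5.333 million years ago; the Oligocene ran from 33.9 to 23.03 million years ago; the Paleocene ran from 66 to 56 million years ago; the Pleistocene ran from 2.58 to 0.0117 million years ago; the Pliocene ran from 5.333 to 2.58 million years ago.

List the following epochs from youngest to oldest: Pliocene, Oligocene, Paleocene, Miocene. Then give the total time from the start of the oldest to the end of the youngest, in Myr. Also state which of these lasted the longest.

From the excerpt: Pliocene 5.333–2.58; Oligocene 33.9–23.03; Paleocene 66–56; Miocene 23.03–5.333 (Ma).
Larger Ma is earlier, so the oldest is Paleocene and the youngest is Pliocene; youngest to oldest: Pliocene, Miocene, Oligocene, Paleocene.
Oldest start 66 minus youngest end 2.58 gives 63.42 Myr overall.
Individual lengths (start − end): Miocene 17.697; Paleocene 10; Oligocene 10.87; Pliocene 2.753. The largest is Miocene at 17.697 Myr.

Pliocene → Miocene → Oligocene → Paleocene; total span 63.42 Myr; longest is Miocene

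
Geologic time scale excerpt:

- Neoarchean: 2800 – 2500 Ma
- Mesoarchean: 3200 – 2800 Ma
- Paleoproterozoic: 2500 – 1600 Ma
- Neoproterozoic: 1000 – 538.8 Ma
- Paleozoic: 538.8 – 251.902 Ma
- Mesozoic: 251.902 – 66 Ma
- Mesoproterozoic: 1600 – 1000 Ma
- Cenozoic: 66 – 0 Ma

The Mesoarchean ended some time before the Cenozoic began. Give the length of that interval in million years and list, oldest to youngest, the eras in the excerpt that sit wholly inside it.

2734 million years; Neoarchean, Paleoproterozoic, Mesoproterozoic, Neoproterozoic, Paleozoic, Mesozoic

The Mesoarchean closes at 2800 Ma and the Cenozoic opens at 66 Ma, so the interval is 2800 − 66 = 2734 Myr.
An era fits inside if it starts at or after 2800 Ma and ends at or before 66 Ma; oldest first that gives Neoarchean, Paleoproterozoic, Mesoproterozoic, Neoproterozoic, Paleozoic, Mesozoic.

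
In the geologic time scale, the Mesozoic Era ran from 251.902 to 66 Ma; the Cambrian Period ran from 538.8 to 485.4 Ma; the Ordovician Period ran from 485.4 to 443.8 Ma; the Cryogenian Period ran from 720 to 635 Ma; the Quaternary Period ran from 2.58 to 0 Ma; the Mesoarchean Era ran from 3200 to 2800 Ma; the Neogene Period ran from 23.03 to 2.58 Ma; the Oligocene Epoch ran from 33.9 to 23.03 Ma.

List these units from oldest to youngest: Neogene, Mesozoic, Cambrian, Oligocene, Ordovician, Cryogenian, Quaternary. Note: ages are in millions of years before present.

Sorting by start age (descending Ma, since larger Ma = older): Cryogenian began 720, Cambrian began 538.8, Ordovician began 485.4, Mesozoic began 251.902, Oligocene began 33.9, Neogene began 23.03, Quaternary began 2.58.

Cryogenian → Cambrian → Ordovician → Mesozoic → Oligocene → Neogene → Quaternary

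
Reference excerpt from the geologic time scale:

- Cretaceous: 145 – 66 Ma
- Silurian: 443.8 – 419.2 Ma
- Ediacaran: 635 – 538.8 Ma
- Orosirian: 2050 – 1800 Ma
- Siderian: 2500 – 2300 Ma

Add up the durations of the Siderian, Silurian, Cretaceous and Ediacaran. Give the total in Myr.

Each duration: Siderian = 200; Silurian = 24.6; Cretaceous = 79; Ediacaran = 96.2.
Sum: 200 + 24.6 + 79 + 96.2 = 399.8 Myr.

399.8 million years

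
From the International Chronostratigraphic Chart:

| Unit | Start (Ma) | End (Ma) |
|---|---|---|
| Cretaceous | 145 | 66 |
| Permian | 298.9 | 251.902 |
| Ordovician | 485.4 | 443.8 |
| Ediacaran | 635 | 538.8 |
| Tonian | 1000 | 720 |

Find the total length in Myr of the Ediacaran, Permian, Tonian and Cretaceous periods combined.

502.198 million years

Duration is start − end for each: (635 − 538.8) + (298.9 − 251.902) + (1000 − 720) + (145 − 66).
That is 96.2 + 46.998 + 280 + 79, which totals 502.198 million years.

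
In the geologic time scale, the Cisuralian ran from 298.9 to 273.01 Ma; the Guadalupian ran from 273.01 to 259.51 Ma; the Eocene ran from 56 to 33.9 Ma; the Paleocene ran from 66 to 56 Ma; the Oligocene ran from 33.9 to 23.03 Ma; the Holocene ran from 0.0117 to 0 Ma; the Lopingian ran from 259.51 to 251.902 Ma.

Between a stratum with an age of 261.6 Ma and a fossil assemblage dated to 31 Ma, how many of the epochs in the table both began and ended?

3

The older date is 261.6 Ma and the younger is 31 Ma.
Epochs with start < 261.6 and end > 31 Ma: Lopingian (259.51–251.902), Paleocene (66–56), Eocene (56–33.9).
That is 3 complete epochs.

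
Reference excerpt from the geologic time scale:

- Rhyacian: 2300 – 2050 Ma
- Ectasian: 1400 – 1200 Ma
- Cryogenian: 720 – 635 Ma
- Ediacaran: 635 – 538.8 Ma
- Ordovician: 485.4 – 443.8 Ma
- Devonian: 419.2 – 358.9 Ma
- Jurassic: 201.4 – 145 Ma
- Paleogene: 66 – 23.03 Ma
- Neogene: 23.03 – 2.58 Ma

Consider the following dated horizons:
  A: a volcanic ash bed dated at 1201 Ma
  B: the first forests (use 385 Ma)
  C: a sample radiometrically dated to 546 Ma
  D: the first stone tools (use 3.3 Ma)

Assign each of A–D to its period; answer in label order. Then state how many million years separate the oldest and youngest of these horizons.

A — Ectasian; B — Devonian; C — Ediacaran; D — Neogene; span 1197.7 million years

A: 1201 Ma lies in 1400–1200 Ma, so Ectasian.
B: 385 Ma lies in 419.2–358.9 Ma, so Devonian.
C: 546 Ma lies in 635–538.8 Ma, so Ediacaran.
D: 3.3 Ma lies in 23.03–2.58 Ma, so Neogene.
Oldest = 1201 Ma, youngest = 3.3 Ma → span 1197.7 Myr.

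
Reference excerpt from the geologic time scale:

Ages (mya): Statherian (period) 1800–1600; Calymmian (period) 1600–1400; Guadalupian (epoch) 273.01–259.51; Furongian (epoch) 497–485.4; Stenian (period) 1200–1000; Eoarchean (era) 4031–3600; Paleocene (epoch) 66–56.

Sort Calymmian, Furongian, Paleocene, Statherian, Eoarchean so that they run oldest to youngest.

Sorting by start age (descending Ma, since larger Ma = older): Eoarchean start 4031, Statherian start 1800, Calymmian start 1600, Furongian start 497, Paleocene start 66.

Eoarchean, then Statherian, then Calymmian, then Furongian, then Paleocene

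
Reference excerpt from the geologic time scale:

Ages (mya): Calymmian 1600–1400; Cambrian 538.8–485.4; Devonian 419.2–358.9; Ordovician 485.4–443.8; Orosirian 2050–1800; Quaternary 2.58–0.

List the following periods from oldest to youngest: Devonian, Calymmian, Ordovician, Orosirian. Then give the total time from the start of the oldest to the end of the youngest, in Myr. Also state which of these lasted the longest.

Orosirian, Calymmian, Ordovician, Devonian; total span 1691.1 Myr; longest is Orosirian

From the excerpt: Devonian 419.2–358.9; Calymmian 1600–1400; Ordovician 485.4–443.8; Orosirian 2050–1800 (Ma).
Larger Ma is earlier, so the oldest is Orosirian and the youngest is Devonian; oldest to youngest: Orosirian, Calymmian, Ordovician, Devonian.
Oldest start 2050 minus youngest end 358.9 gives 1691.1 Myr overall.
Individual lengths (start − end): Orosirian 250; Ordovician 41.6; Calymmian 200; Devonian 60.3. The largest is Orosirian at 250 Myr.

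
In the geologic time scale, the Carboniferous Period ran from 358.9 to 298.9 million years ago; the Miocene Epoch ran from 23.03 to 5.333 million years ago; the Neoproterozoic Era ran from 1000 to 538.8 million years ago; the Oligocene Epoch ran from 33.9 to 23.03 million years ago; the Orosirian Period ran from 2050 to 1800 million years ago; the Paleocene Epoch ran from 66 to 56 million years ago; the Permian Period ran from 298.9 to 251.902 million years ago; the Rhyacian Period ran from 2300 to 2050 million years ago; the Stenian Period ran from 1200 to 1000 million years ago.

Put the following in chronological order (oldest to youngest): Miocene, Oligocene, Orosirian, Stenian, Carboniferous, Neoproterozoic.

Sorting by start age (descending Ma, since larger Ma = older): Orosirian began 2050, Stenian began 1200, Neoproterozoic began 1000, Carboniferous began 358.9, Oligocene began 33.9, Miocene began 23.03.

Orosirian, Stenian, Neoproterozoic, Carboniferous, Oligocene, Miocene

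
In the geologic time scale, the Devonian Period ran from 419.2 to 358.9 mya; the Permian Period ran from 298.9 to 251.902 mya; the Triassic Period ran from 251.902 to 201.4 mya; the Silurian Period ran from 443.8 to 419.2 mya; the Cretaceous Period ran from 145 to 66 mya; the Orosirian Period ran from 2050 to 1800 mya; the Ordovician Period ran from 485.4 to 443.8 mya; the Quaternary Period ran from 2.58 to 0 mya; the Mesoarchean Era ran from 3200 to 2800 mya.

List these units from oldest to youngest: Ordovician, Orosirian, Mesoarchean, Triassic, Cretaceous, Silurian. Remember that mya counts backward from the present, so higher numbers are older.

Mesoarchean, Orosirian, Ordovician, Silurian, Triassic, Cretaceous

The oldest of these is Mesoarchean (starts 3200 Ma) and the youngest is Cretaceous (ends 66 Ma).
In between, by decreasing start age: Orosirian (2050), Ordovician (485.4), Silurian (443.8), Triassic (251.902).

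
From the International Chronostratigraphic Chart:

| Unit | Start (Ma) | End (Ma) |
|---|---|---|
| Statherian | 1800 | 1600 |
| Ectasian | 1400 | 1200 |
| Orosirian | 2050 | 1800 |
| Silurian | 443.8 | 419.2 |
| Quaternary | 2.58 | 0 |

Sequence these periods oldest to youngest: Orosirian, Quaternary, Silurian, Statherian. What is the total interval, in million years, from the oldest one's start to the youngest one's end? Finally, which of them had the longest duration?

Orosirian, Statherian, Silurian, Quaternary; total span 2050 Myr; longest is Orosirian

From the excerpt: Orosirian 2050–1800; Quaternary 2.58–0; Silurian 443.8–419.2; Statherian 1800–1600 (Ma).
Larger Ma is earlier, so the oldest is Orosirian and the youngest is Quaternary; oldest to youngest: Orosirian, Statherian, Silurian, Quaternary.
Oldest start 2050 minus youngest end 0 gives 2050 Myr overall.
Individual lengths (start − end): Statherian 200; Quaternary 2.58; Silurian 24.6; Orosirian 250. The largest is Orosirian at 250 Myr.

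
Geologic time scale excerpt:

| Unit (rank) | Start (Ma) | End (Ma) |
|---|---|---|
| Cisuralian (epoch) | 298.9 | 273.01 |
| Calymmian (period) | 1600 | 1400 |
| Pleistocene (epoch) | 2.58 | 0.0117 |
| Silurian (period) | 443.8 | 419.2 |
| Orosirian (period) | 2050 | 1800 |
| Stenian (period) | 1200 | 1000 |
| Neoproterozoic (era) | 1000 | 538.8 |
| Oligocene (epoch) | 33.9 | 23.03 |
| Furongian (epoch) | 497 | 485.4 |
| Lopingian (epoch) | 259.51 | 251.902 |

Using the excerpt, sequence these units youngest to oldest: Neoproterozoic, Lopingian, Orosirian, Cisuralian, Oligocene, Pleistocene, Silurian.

Sorting by start age (ascending Ma, since larger Ma = older): Pleistocene began 2.58, Oligocene began 33.9, Lopingian began 259.51, Cisuralian began 298.9, Silurian began 443.8, Neoproterozoic began 1000, Orosirian began 2050.

Pleistocene, Oligocene, Lopingian, Cisuralian, Silurian, Neoproterozoic, Orosirian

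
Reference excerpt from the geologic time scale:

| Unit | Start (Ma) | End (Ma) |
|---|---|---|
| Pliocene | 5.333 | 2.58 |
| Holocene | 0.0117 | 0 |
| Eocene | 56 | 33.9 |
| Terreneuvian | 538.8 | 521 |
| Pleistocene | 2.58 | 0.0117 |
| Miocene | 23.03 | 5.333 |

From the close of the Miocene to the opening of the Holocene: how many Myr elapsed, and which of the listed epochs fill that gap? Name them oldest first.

5.3213 million years; Pliocene, Pleistocene

The Miocene closes at 5.333 Ma and the Holocene opens at 0.0117 Ma, so the interval is 5.333 − 0.0117 = 5.3213 Myr.
An epoch fits inside if it starts at or after 5.333 Ma and ends at or before 0.0117 Ma; oldest first that gives Pliocene, Pleistocene.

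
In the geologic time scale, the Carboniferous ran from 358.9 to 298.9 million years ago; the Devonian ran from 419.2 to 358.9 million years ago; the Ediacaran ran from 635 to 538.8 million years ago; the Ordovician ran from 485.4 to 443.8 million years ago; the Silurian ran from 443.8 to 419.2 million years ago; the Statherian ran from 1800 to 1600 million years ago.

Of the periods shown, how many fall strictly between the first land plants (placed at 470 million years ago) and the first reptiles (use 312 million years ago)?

470 Ma sits inside the Ordovician (485.4–443.8) and 312 Ma inside the Carboniferous (358.9–298.9); neither of those is wholly between the two dates.
The listed periods lying completely between them are Silurian, Devonian — 2 in all.

2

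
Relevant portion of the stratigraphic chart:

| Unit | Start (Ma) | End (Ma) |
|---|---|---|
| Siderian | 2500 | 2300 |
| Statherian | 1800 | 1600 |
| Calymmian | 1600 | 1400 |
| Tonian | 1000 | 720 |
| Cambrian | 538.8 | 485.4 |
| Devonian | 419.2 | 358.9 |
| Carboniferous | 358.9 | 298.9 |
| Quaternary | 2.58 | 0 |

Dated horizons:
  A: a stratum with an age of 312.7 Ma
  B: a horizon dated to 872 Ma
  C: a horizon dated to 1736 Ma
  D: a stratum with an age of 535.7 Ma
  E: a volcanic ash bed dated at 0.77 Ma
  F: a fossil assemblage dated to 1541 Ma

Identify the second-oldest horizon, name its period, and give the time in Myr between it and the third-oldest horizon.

Larger Ma means older, so oldest first: C 1736 > F 1541 > B 872 > D 535.7 > A 312.7 > E 0.77.
Counting 2 along gives F (1541 Ma); the excerpt puts that inside the Calymmian, 1600–1400 Ma.
Next in line is B (872 Ma), and 1541 − 872 = 669 Myr.

F, in the Calymmian; 669 million years to B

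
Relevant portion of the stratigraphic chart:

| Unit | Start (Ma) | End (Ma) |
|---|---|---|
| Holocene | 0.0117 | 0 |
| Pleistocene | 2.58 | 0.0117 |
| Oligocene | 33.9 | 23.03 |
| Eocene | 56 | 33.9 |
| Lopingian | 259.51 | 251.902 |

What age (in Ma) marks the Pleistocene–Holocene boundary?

The Pleistocene ends and the Holocene begins at 0.0117 Ma.

0.0117 Ma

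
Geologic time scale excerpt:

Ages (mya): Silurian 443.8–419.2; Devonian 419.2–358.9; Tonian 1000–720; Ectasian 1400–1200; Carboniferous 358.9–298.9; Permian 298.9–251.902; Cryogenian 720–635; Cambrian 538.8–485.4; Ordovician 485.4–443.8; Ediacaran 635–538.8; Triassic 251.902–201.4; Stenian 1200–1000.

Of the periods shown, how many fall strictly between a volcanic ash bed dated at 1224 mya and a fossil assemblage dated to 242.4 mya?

10

The older date is 1224 Ma and the younger is 242.4 Ma.
Periods with start < 1224 and end > 242.4 Ma: Stenian (1200–1000), Tonian (1000–720), Cryogenian (720–635), Ediacaran (635–538.8), Cambrian (538.8–485.4), Ordovician (485.4–443.8), Silurian (443.8–419.2), Devonian (419.2–358.9), Carboniferous (358.9–298.9), Permian (298.9–251.902).
That is 10 complete periods.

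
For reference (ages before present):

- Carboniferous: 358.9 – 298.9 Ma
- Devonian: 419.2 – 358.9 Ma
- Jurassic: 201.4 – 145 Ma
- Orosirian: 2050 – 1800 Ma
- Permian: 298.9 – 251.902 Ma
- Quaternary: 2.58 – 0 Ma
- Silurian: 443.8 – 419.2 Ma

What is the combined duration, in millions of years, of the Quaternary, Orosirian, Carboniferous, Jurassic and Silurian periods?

393.58 million years

Each duration: Quaternary = 2.58; Orosirian = 250; Carboniferous = 60; Jurassic = 56.4; Silurian = 24.6.
Sum: 2.58 + 250 + 60 + 56.4 + 24.6 = 393.58 Myr.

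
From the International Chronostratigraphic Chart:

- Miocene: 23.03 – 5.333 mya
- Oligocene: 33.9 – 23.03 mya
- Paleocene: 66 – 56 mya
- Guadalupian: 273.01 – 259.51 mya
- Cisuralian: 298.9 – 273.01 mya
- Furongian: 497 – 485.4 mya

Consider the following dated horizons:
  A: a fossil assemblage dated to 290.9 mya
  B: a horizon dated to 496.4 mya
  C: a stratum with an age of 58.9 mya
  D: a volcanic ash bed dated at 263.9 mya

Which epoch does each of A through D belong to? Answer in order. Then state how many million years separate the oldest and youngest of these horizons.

A — Cisuralian; B — Furongian; C — Paleocene; D — Guadalupian; span 437.5 million years

Match each age against the start–end ranges in the excerpt: A = 290.9 Ma → Cisuralian (298.9–273.01); B = 496.4 Ma → Furongian (497–485.4); C = 58.9 Ma → Paleocene (66–56); D = 263.9 Ma → Guadalupian (273.01–259.51).
The largest age is 496.4 Ma and the smallest is 58.9 Ma; their difference is 437.5 Myr.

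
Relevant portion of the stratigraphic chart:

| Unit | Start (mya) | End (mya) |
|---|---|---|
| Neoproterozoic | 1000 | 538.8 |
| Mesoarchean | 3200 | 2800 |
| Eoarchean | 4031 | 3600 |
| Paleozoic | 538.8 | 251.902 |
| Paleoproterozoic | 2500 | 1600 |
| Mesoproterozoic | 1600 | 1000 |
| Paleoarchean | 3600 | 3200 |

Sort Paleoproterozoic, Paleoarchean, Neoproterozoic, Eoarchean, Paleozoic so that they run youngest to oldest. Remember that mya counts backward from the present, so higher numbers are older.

Sorting by start age (ascending Ma, since larger Ma = older): Paleozoic start 538.8, Neoproterozoic start 1000, Paleoproterozoic start 2500, Paleoarchean start 3600, Eoarchean start 4031.

Paleozoic → Neoproterozoic → Paleoproterozoic → Paleoarchean → Eoarchean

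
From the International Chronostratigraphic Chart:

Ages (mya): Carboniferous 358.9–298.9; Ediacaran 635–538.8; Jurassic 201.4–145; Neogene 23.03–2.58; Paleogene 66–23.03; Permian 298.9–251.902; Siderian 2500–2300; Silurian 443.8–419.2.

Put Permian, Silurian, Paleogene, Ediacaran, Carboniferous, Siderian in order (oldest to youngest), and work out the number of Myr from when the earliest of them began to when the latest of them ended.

Siderian, Ediacaran, Silurian, Carboniferous, Permian, Paleogene; total span 2476.97 Myr

From the excerpt: Permian 298.9–251.902; Silurian 443.8–419.2; Paleogene 66–23.03; Ediacaran 635–538.8; Carboniferous 358.9–298.9; Siderian 2500–2300 (Ma).
Larger Ma is earlier, so the oldest is Siderian and the youngest is Paleogene; oldest to youngest: Siderian, Ediacaran, Silurian, Carboniferous, Permian, Paleogene.
Oldest start 2500 minus youngest end 23.03 gives 2476.97 Myr overall.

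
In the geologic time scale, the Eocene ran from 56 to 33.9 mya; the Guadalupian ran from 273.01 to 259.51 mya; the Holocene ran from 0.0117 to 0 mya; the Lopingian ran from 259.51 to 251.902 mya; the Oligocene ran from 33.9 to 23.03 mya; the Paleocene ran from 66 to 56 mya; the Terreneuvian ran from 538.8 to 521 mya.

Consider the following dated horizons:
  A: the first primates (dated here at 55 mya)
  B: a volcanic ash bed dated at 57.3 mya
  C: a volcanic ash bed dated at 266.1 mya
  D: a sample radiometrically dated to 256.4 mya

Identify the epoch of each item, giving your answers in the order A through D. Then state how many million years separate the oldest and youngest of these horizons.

Match each age against the start–end ranges in the excerpt: A = 55 Ma → Eocene (56–33.9); B = 57.3 Ma → Paleocene (66–56); C = 266.1 Ma → Guadalupian (273.01–259.51); D = 256.4 Ma → Lopingian (259.51–251.902).
The largest age is 266.1 Ma and the smallest is 55 Ma; their difference is 211.1 Myr.

A — Eocene; B — Paleocene; C — Guadalupian; D — Lopingian; span 211.1 million years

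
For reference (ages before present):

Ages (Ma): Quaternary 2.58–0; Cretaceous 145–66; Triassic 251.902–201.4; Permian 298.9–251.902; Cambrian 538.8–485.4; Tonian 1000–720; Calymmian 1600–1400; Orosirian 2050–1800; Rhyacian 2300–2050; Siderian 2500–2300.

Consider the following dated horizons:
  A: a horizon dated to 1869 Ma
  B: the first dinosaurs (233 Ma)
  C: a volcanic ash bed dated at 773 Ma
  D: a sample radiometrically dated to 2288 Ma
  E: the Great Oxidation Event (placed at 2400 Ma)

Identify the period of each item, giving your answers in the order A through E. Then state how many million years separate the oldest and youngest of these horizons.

A: 1869 Ma lies in 2050–1800 Ma, so Orosirian.
B: 233 Ma lies in 251.902–201.4 Ma, so Triassic.
C: 773 Ma lies in 1000–720 Ma, so Tonian.
D: 2288 Ma lies in 2300–2050 Ma, so Rhyacian.
E: 2400 Ma lies in 2500–2300 Ma, so Siderian.
Oldest = 2400 Ma, youngest = 233 Ma → span 2167 Myr.

A — Orosirian; B — Triassic; C — Tonian; D — Rhyacian; E — Siderian; span 2167 million years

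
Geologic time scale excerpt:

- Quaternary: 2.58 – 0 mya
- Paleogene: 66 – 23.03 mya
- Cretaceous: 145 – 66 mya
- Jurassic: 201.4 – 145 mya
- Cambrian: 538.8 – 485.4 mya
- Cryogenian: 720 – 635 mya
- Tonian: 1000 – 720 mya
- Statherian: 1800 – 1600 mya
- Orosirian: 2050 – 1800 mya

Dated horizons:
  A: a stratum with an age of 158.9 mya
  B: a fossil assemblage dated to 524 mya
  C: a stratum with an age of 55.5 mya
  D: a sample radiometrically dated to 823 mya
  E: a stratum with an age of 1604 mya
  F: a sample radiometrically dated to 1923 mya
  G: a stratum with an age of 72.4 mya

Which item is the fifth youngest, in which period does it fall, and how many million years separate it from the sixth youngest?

D, in the Tonian; 781 million years to E

Smaller Ma means younger, so youngest first: C 55.5 < G 72.4 < A 158.9 < B 524 < D 823 < E 1604 < F 1923.
Counting 5 along gives D (823 Ma); the excerpt puts that inside the Tonian, 1000–720 Ma.
Next in line is E (1604 Ma), and 1604 − 823 = 781 Myr.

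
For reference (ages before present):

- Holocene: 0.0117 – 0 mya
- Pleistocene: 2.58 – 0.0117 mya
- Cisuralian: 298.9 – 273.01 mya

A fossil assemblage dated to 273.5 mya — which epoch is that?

273.5 Ma lies between 298.9 and 273.01 Ma, so it falls in the Cisuralian.

Cisuralian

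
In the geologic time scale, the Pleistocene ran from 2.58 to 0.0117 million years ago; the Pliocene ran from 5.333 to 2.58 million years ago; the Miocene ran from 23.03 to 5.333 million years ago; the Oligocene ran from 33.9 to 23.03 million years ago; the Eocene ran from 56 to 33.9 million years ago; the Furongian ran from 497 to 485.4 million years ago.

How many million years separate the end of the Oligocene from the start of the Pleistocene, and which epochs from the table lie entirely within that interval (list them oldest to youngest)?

20.45 million years; Miocene, Pliocene

End of Oligocene = 23.03 Ma; start of Pleistocene = 2.58 Ma.
Gap = 23.03 − 2.58 = 20.45 Myr.
Epochs wholly inside 23.03–2.58 Ma: Miocene (23.03–5.333), Pliocene (5.333–2.58).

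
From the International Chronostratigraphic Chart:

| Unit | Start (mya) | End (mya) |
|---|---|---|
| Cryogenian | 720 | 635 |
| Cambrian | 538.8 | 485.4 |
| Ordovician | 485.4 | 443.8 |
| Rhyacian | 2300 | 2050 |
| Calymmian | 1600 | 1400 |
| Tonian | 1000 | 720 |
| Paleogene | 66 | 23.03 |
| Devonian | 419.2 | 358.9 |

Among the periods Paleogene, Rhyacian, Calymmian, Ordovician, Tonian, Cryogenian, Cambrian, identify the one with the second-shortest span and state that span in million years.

Paleogene, 42.97 million years

Durations: Paleogene 42.97; Rhyacian 250; Calymmian 200; Ordovician 41.6; Tonian 280; Cryogenian 85; Cambrian 53.4 Myr.
Sorted shortest-first: Ordovician (41.6), Paleogene (42.97), Cambrian (53.4), Cryogenian (85), Calymmian (200), Rhyacian (250), Tonian (280).
The second shortest is Paleogene at 42.97 Myr.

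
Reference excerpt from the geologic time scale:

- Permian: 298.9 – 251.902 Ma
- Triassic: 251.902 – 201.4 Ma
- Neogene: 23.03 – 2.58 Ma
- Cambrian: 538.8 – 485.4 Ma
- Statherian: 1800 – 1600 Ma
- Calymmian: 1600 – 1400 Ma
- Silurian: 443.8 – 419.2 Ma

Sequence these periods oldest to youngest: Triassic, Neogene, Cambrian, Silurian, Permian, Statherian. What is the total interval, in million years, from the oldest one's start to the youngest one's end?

Statherian → Cambrian → Silurian → Permian → Triassic → Neogene; total span 1797.42 Myr

Start ages (Ma): Statherian 1800, Cambrian 538.8, Silurian 443.8, Permian 298.9, Triassic 251.902, Neogene 23.03.
Ordered oldest to youngest: Statherian, Cambrian, Silurian, Permian, Triassic, Neogene.
Span = 1800 − 2.58 = 1797.42 Myr.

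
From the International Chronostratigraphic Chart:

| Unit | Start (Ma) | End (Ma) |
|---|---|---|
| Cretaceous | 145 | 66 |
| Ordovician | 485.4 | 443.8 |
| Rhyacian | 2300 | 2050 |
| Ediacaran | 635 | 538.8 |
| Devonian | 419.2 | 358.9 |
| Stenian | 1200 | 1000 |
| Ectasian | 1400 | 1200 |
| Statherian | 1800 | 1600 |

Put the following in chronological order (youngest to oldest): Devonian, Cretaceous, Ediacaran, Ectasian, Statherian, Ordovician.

Cretaceous, then Devonian, then Ordovician, then Ediacaran, then Ectasian, then Statherian

The oldest of these is Statherian (starts 1800 Ma) and the youngest is Cretaceous (ends 66 Ma).
In between, by decreasing start age: Ectasian (1400), Ediacaran (635), Ordovician (485.4), Devonian (419.2).
Listing youngest first means reversing that sequence.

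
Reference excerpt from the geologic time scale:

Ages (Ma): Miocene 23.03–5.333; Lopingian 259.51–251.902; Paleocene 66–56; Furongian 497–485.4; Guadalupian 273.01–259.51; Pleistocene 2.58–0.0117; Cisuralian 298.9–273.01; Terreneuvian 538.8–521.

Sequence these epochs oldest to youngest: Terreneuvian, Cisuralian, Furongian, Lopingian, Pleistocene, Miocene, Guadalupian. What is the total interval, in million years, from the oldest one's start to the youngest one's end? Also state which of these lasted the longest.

Terreneuvian → Furongian → Cisuralian → Guadalupian → Lopingian → Miocene → Pleistocene; total span 538.7883 Myr; longest is Cisuralian

Start ages (Ma): Terreneuvian 538.8, Furongian 497, Cisuralian 298.9, Guadalupian 273.01, Lopingian 259.51, Miocene 23.03, Pleistocene 2.58.
Ordered oldest to youngest: Terreneuvian, Furongian, Cisuralian, Guadalupian, Lopingian, Miocene, Pleistocene.
Span = 538.8 − 0.0117 = 538.7883 Myr.
Durations: Cisuralian 25.89, Terreneuvian 17.8, Guadalupian 13.5, Lopingian 7.608, Miocene 17.697, Pleistocene 2.5683, Furongian 11.6 → longest is Cisuralian (25.89 Myr).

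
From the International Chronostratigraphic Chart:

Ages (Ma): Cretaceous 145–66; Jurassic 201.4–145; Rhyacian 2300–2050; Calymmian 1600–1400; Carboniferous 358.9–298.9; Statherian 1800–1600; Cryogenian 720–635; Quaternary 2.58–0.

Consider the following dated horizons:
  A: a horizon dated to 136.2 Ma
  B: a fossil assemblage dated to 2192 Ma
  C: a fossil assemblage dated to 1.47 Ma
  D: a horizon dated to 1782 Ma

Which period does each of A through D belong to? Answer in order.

A — Cretaceous; B — Rhyacian; C — Quaternary; D — Statherian

A: 136.2 Ma lies in 145–66 Ma, so Cretaceous.
B: 2192 Ma lies in 2300–2050 Ma, so Rhyacian.
C: 1.47 Ma lies in 2.58–0 Ma, so Quaternary.
D: 1782 Ma lies in 1800–1600 Ma, so Statherian.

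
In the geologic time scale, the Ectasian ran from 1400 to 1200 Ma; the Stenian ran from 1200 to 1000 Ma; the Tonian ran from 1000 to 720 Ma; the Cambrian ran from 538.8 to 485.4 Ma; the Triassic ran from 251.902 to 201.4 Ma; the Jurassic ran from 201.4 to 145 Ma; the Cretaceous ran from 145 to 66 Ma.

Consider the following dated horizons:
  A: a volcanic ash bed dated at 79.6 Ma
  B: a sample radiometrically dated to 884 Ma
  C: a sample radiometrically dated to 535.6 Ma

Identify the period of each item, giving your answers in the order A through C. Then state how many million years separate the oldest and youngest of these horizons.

A — Cretaceous; B — Tonian; C — Cambrian; span 804.4 million years

A: 79.6 Ma lies in 145–66 Ma, so Cretaceous.
B: 884 Ma lies in 1000–720 Ma, so Tonian.
C: 535.6 Ma lies in 538.8–485.4 Ma, so Cambrian.
Oldest = 884 Ma, youngest = 79.6 Ma → span 804.4 Myr.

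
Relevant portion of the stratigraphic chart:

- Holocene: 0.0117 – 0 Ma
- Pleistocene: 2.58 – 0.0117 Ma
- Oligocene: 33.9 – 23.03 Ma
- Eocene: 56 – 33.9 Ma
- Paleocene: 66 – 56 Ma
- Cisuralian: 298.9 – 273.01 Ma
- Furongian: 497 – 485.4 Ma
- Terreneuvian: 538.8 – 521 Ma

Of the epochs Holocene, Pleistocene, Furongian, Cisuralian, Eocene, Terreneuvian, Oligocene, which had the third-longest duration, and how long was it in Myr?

Durations: Holocene 0.0117; Pleistocene 2.5683; Furongian 11.6; Cisuralian 25.89; Eocene 22.1; Terreneuvian 17.8; Oligocene 10.87 Myr.
Sorted longest-first: Cisuralian (25.89), Eocene (22.1), Terreneuvian (17.8), Furongian (11.6), Oligocene (10.87), Pleistocene (2.5683), Holocene (0.0117).
The third longest is Terreneuvian at 17.8 Myr.

Terreneuvian, 17.8 million years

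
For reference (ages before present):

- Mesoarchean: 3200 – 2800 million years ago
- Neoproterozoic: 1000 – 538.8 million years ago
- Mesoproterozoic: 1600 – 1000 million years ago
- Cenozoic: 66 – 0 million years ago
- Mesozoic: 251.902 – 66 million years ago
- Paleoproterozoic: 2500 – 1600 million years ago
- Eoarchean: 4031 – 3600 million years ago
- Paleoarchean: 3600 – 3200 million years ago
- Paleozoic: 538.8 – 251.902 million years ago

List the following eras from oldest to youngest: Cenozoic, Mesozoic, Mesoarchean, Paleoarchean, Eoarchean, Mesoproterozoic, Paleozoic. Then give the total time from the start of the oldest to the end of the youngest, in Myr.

Eoarchean → Paleoarchean → Mesoarchean → Mesoproterozoic → Paleozoic → Mesozoic → Cenozoic; total span 4031 Myr

From the excerpt: Cenozoic 66–0; Mesozoic 251.902–66; Mesoarchean 3200–2800; Paleoarchean 3600–3200; Eoarchean 4031–3600; Mesoproterozoic 1600–1000; Paleozoic 538.8–251.902 (Ma).
Larger Ma is earlier, so the oldest is Eoarchean and the youngest is Cenozoic; oldest to youngest: Eoarchean, Paleoarchean, Mesoarchean, Mesoproterozoic, Paleozoic, Mesozoic, Cenozoic.
Oldest start 4031 minus youngest end 0 gives 4031 Myr overall.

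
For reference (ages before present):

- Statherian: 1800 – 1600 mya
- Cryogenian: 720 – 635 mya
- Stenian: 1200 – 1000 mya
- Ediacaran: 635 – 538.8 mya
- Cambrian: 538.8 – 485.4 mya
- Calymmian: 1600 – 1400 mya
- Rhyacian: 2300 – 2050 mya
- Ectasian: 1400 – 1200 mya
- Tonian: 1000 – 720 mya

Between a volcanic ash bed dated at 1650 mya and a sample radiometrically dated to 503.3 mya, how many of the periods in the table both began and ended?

1650 Ma sits inside the Statherian (1800–1600) and 503.3 Ma inside the Cambrian (538.8–485.4); neither of those is wholly between the two dates.
The listed periods lying completely between them are Calymmian, Ectasian, Stenian, Tonian, Cryogenian, Ediacaran — 6 in all.

6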